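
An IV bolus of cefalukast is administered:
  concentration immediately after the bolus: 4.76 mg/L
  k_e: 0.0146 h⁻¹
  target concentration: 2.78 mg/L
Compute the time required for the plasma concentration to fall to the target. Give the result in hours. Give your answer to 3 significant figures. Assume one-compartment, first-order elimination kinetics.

t = ln(C₀ / C) / k = ln(4.760 / 2.78) / 0.01460
  = ln(1.712) / 0.01460 = 0.5377 / 0.01460 = 36.83 h

36.8 h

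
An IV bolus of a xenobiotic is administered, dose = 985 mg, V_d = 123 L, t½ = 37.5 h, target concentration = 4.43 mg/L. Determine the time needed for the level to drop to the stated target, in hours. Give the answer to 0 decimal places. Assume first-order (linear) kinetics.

32 h

C₀ = Dose / Vd = 985.0 / 123 = 8.008 mg/L
k = ln2 / t½ = 0.693147 / 37.5 = 0.01848 h⁻¹
t = ln(C₀ / C) / k = ln(8.008 / 4.43) / 0.01848
  = ln(1.808) / 0.01848 = 0.5922 / 0.01848 = 32.05 h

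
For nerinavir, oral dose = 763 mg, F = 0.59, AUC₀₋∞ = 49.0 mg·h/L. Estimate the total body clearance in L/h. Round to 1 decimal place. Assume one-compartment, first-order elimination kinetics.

CL = F·Dose / AUC = 0.59 × 763 / 49.0 = 9.187 L/h

9.2 L/h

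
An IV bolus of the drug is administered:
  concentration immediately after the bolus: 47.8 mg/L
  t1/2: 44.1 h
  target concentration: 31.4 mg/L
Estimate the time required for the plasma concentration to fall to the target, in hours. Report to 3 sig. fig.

26.7 h

k = ln2 / t½ = 0.693147 / 44.1 = 0.01572 h⁻¹
t = ln(C₀ / C) / k = ln(47.80 / 31.4) / 0.01572
  = ln(1.522) / 0.01572 = 0.4200 / 0.01572 = 26.72 h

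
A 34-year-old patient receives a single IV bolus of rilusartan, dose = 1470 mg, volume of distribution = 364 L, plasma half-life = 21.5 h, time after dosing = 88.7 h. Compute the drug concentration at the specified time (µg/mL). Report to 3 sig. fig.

C₀ = Dose / Vd = 1470 / 364 = 4.038 mg/L
k = ln2 / t½ = 0.693147 / 21.5 = 0.03224 h⁻¹
C = C₀ · e^(−k·t) = 4.038 × e^(−0.03224 × 88.7)
  = 4.038 × 0.05729 = 0.2313 mg/L
(0.2313 mg/L = 0.2313 µg/mL)

0.231 µg/mL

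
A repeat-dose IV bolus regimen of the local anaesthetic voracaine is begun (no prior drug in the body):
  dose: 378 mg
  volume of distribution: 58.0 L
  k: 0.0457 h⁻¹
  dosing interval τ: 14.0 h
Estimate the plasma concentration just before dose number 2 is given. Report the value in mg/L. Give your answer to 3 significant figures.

C₀ per dose = Dose / Vd = 378 / 58.0 = 6.517 mg/L
Fraction remaining after one interval: r = e^(−kτ) = e^(−0.04570 × 14.0) = 0.5274
Before dose 2, 1 dose has been given (aged 1τ).
C_trough = C₀ × r = 6.517 × 0.5274 = 3.437 mg/L

3.44 mg/L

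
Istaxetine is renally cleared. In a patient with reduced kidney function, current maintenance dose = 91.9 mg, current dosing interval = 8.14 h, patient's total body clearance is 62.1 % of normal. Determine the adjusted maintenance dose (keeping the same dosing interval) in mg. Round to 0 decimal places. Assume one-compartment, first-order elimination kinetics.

To keep the same average steady-state level, dosing rate must scale with clearance.
CL ratio = 62.1 / 100 = 0.6210
New dose (same interval) = 91.9 × 0.6210 = 57.07 mg

57 mg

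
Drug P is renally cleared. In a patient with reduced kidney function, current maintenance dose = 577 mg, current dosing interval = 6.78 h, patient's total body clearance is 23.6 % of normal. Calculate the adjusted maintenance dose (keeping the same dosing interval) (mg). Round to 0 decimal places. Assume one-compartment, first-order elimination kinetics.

136 mg

To keep the same average steady-state level, dosing rate must scale with clearance.
CL ratio = 23.6 / 100 = 0.2360
New dose (same interval) = 577 × 0.2360 = 136.2 mg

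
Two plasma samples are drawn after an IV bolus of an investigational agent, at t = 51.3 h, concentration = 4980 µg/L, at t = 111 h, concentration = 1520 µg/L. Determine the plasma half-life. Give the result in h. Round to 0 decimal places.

k = ln(C₁/C₂) / (t₂ − t₁) = ln(4980/1520) / (111 − 51.3)
  = 1.187 / 59.70 = 0.01988 h⁻¹
t½ = ln2 / k = 0.693147 / 0.01988 = 34.87 h

35 h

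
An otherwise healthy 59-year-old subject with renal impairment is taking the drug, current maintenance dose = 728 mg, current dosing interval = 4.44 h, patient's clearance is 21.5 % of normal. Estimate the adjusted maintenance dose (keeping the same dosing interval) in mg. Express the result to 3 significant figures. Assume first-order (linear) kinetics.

To keep the same average steady-state level, dosing rate must scale with clearance.
CL ratio = 21.5 / 100 = 0.2150
New dose (same interval) = 728 × 0.2150 = 156.5 mg

157 mg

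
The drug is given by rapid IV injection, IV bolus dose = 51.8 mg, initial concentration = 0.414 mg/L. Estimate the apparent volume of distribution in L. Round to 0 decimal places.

Vd = Dose / C₀ = 51.80 / 0.414 = 125.1 L

125 L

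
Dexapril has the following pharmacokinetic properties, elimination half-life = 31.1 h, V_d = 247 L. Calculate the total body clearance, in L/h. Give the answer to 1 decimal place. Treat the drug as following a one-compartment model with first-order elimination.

k = ln2 / t½ = 0.693147 / 31.1 = 0.02229 h⁻¹
CL = k × Vd = 0.02229 × 247 = 5.506 L/h

5.5 L/h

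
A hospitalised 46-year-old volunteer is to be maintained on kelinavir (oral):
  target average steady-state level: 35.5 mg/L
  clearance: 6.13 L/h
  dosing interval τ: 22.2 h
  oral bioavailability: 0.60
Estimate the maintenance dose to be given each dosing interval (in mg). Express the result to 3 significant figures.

8050 mg

At steady state, F × (Dose/τ) = Css × CL.
Dose = Css × CL × τ / F = 35.5 × 6.130 × 22.2 / 0.60 = 8052 mg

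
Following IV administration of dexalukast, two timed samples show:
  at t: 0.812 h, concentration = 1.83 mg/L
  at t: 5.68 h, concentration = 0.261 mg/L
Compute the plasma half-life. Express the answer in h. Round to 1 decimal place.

k = ln(C₁/C₂) / (t₂ − t₁) = ln(1.83/0.261) / (5.68 − 0.812)
  = 1.948 / 4.868 = 0.4002 h⁻¹
t½ = ln2 / k = 0.693147 / 0.4002 = 1.732 h

1.7 h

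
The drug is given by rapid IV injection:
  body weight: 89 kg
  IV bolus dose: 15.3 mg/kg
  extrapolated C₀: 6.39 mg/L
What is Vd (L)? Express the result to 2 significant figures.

210 L

Dose = 15.3 × 89 = 1362 mg
Vd = Dose / C₀ = 1362 / 6.39 = 213.1 L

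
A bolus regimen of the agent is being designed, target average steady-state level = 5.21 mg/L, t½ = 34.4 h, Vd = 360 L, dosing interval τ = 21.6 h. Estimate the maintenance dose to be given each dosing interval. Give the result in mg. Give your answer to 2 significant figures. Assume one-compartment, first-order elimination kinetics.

820 mg

k = ln2 / t½ = 0.693147 / 34.4 = 0.02015 h⁻¹
CL = k × Vd = 0.02015 × 360 = 7.254 L/h
At steady state, Dose/τ = Css × CL.
Dose = Css × CL × τ = 5.21 × 7.254 × 21.6 = 816.3 mg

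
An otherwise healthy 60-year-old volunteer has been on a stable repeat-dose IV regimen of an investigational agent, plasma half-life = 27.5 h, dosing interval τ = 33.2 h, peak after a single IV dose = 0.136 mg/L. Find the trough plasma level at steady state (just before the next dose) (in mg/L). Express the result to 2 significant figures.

k = ln2 / t½ = 0.693147 / 27.5 = 0.02521 h⁻¹
e^(−kτ) = e^(−0.02521 × 33.2) = 0.4330
Accumulation ratio R = 1 / (1 − e^(−kτ)) = 1 / (1 − 0.4330) = 1.764
Steady-state trough = C₀ × R × e^(−kτ) = 0.136 × 1.764 × 0.4330 = 0.1039 mg/L

0.10 mg/L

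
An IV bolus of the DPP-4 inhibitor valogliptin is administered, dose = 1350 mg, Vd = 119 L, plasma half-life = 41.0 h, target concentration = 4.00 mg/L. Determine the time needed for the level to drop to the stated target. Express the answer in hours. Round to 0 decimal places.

C₀ = Dose / Vd = 1350 / 119 = 11.34 mg/L
k = ln2 / t½ = 0.693147 / 41.0 = 0.01691 h⁻¹
t = ln(C₀ / C) / k = ln(11.34 / 4.00) / 0.01691
  = ln(2.835) / 0.01691 = 1.042 / 0.01691 = 61.62 h

62 h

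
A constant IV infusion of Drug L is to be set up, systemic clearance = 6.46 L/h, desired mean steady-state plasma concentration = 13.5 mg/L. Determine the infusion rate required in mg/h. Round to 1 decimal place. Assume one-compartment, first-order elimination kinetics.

At steady state, infusion rate R₀ = Css × CL = 13.5 × 6.460 = 87.21 mg/h

87.2 mg/h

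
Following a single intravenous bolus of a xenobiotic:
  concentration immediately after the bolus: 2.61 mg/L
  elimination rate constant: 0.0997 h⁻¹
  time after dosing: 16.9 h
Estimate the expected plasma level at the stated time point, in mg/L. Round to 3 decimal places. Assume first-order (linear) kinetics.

C = C₀ · e^(−k·t) = 2.610 × e^(−0.09970 × 16.9)
  = 2.610 × 0.1855 = 0.4842 mg/L

0.484 mg/L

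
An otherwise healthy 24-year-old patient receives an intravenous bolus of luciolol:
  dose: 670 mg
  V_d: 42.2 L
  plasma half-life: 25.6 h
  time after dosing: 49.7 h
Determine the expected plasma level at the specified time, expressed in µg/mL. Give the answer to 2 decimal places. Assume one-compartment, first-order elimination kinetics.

4.13 µg/mL

C₀ = Dose / Vd = 670.0 / 42.2 = 15.88 mg/L
k = ln2 / t½ = 0.693147 / 25.6 = 0.02708 h⁻¹
C = C₀ · e^(−k·t) = 15.88 × e^(−0.02708 × 49.7)
  = 15.88 × 0.2603 = 4.134 mg/L
(4.134 mg/L = 4.134 µg/mL)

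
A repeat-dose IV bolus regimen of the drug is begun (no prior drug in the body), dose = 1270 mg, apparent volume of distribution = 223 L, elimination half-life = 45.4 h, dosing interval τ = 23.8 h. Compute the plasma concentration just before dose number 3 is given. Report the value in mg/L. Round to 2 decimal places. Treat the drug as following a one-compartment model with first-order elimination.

C₀ per dose = Dose / Vd = 1270 / 223 = 5.695 mg/L
k = ln2 / t½ = 0.693147 / 45.4 = 0.01527 h⁻¹
Fraction remaining after one interval: r = e^(−kτ) = e^(−0.01527 × 23.8) = 0.6953
Before dose 3, 2 doses have been given (aged 1τ, 2τ).
C_trough = C₀ × (r + r²) = 5.695 × (0.6953 + 0.4834) = 6.713 mg/L

6.71 mg/L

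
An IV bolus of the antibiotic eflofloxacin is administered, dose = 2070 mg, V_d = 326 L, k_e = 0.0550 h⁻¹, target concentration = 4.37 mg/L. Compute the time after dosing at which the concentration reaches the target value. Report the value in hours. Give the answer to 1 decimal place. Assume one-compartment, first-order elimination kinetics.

C₀ = Dose / Vd = 2070 / 326 = 6.350 mg/L
t = ln(C₀ / C) / k = ln(6.350 / 4.37) / 0.05500
  = ln(1.453) / 0.05500 = 0.3736 / 0.05500 = 6.793 h

6.8 h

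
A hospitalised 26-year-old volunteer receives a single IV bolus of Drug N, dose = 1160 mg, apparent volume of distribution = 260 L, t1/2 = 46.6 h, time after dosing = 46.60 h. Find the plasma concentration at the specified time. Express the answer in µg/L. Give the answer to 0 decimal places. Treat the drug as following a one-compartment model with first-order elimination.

2231 µg/L

C₀ = Dose / Vd = 1160 / 260 = 4.462 mg/L
k = ln2 / t½ = 0.693147 / 46.6 = 0.01487 h⁻¹
t / t½ = 46.60 / 46.6 = 1 half-lives
C = C₀ × (1/2)^1 = 4.462 × 0.5000 = 2.231 mg/L
Convert: 2.231 mg/L × 1000 = 2231 µg/L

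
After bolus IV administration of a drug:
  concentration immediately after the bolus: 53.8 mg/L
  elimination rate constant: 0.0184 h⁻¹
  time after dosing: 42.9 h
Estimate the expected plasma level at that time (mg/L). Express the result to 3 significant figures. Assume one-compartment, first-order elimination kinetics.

C = C₀ · e^(−k·t) = 53.80 × e^(−0.01840 × 42.9)
  = 53.80 × 0.4541 = 24.43 mg/L

24.4 mg/L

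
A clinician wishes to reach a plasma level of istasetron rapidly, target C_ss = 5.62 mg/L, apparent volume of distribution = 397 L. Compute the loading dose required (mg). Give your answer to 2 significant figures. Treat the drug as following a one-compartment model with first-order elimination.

LD = Css × Vd = 5.62 × 397 = 2231 mg

2200 mg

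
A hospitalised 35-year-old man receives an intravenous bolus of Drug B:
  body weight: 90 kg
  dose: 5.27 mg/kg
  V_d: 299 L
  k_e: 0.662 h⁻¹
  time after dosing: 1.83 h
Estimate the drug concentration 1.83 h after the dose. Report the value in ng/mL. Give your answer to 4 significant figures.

472.3 ng/mL

Total dose = 5.27 × 90 = 474.3 mg
C₀ = Dose / Vd = 474.3 / 299 = 1.586 mg/L
C = C₀ · e^(−k·t) = 1.586 × e^(−0.6620 × 1.83)
  = 1.586 × 0.2978 = 0.4723 mg/L
Convert: 0.4723 mg/L × 1000 = 472.3 ng/mL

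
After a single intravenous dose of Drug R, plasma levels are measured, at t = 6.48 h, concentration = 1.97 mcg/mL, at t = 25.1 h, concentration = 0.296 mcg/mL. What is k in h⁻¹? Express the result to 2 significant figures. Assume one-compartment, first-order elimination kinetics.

k = ln(C₁/C₂) / (t₂ − t₁) = ln(1.97/0.296) / (25.1 − 6.48)
  = 1.895 / 18.62 = 0.1018 h⁻¹

0.10 h⁻¹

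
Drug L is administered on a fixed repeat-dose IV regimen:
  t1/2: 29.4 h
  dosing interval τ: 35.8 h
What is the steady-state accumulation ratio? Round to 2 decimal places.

k = ln2 / t½ = 0.693147 / 29.4 = 0.02358 h⁻¹
e^(−kτ) = e^(−0.02358 × 35.8) = 0.4299
Accumulation ratio R = 1 / (1 − e^(−kτ)) = 1 / (1 − 0.4299) = 1.754

1.75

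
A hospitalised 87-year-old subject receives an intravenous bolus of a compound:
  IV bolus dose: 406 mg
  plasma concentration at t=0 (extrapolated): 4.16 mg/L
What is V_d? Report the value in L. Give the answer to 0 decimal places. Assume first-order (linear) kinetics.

98 L

Vd = Dose / C₀ = 406.0 / 4.16 = 97.60 L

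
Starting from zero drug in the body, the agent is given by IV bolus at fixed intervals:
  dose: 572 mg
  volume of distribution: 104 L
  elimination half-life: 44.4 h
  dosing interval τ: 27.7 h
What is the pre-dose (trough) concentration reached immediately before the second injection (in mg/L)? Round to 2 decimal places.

3.57 mg/L

C₀ per dose = Dose / Vd = 572 / 104 = 5.500 mg/L
k = ln2 / t½ = 0.693147 / 44.4 = 0.01561 h⁻¹
Fraction remaining after one interval: r = e^(−kτ) = e^(−0.01561 × 27.7) = 0.6490
Before dose 2, 1 dose has been given (aged 1τ).
C_trough = C₀ × r = 5.500 × 0.6490 = 3.570 mg/L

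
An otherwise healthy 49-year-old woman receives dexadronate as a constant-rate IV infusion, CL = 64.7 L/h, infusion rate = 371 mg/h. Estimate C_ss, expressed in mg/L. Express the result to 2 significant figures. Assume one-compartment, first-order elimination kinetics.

At steady state Css = R₀ / CL = 371 / 64.70 = 5.734 mg/L

5.7 mg/L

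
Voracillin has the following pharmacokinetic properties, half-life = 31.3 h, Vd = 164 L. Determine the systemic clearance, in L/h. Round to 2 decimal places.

3.63 L/h

k = ln2 / t½ = 0.693147 / 31.3 = 0.02215 h⁻¹
CL = k × Vd = 0.02215 × 164 = 3.633 L/h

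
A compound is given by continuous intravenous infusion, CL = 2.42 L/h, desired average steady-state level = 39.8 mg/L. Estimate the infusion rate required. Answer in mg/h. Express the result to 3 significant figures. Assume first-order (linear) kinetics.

96.3 mg/h

At steady state, infusion rate R₀ = Css × CL = 39.8 × 2.420 = 96.32 mg/h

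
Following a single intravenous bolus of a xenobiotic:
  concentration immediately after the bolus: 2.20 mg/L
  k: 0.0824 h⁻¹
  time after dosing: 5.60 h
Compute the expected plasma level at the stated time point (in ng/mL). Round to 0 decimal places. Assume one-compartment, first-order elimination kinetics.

C = C₀ · e^(−k·t) = 2.200 × e^(−0.08240 × 5.60)
  = 2.200 × 0.6304 = 1.387 mg/L
Convert: 1.387 mg/L × 1000 = 1387 ng/mL

1387 ng/mL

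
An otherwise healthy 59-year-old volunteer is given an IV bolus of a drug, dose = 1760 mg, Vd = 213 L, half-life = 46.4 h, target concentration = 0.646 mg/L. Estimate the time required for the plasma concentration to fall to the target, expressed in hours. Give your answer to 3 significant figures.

C₀ = Dose / Vd = 1760 / 213 = 8.263 mg/L
k = ln2 / t½ = 0.693147 / 46.4 = 0.01494 h⁻¹
t = ln(C₀ / C) / k = ln(8.263 / 0.646) / 0.01494
  = ln(12.79) / 0.01494 = 2.549 / 0.01494 = 170.6 h

171 h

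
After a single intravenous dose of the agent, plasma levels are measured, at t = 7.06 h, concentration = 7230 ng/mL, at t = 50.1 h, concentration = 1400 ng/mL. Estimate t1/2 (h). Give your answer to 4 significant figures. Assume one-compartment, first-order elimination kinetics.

18.17 h

k = ln(C₁/C₂) / (t₂ − t₁) = ln(7230/1400) / (50.1 − 7.06)
  = 1.642 / 43.04 = 0.03815 h⁻¹
t½ = ln2 / k = 0.693147 / 0.03815 = 18.17 h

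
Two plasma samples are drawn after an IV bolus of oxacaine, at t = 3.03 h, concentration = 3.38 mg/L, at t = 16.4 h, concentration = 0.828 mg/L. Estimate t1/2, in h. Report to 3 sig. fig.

6.59 h

k = ln(C₁/C₂) / (t₂ − t₁) = ln(3.38/0.828) / (16.4 − 3.03)
  = 1.407 / 13.37 = 0.1052 h⁻¹
t½ = ln2 / k = 0.693147 / 0.1052 = 6.589 h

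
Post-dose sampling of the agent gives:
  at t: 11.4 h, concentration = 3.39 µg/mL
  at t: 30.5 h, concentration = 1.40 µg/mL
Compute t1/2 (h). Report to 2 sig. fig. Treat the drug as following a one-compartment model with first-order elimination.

k = ln(C₁/C₂) / (t₂ − t₁) = ln(3.39/1.40) / (30.5 − 11.4)
  = 0.8844 / 19.10 = 0.04630 h⁻¹
t½ = ln2 / k = 0.693147 / 0.04630 = 14.97 h

15 h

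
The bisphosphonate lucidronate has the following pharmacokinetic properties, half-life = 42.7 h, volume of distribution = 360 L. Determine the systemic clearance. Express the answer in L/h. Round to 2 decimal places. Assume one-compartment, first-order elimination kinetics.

k = ln2 / t½ = 0.693147 / 42.7 = 0.01623 h⁻¹
CL = k × Vd = 0.01623 × 360 = 5.843 L/h

5.84 L/h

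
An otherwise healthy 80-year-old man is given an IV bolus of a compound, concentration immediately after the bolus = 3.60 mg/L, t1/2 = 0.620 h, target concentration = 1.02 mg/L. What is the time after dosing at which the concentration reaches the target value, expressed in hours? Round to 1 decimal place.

k = ln2 / t½ = 0.693147 / 0.620 = 1.118 h⁻¹
t = ln(C₀ / C) / k = ln(3.600 / 1.02) / 1.118
  = ln(3.529) / 1.118 = 1.261 / 1.118 = 1.128 h

1.1 h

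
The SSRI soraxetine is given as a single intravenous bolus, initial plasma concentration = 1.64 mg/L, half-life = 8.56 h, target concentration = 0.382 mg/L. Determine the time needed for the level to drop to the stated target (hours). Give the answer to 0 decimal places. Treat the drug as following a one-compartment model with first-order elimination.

18 h

k = ln2 / t½ = 0.693147 / 8.56 = 0.08098 h⁻¹
t = ln(C₀ / C) / k = ln(1.640 / 0.382) / 0.08098
  = ln(4.293) / 0.08098 = 1.457 / 0.08098 = 17.99 h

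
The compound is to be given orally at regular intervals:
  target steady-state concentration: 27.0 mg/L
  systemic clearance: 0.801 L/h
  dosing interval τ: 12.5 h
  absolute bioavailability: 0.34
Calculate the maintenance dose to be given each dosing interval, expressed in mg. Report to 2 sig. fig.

800 mg

At steady state, F × (Dose/τ) = Css × CL.
Dose = Css × CL × τ / F = 27.0 × 0.8010 × 12.5 / 0.34 = 795.1 mg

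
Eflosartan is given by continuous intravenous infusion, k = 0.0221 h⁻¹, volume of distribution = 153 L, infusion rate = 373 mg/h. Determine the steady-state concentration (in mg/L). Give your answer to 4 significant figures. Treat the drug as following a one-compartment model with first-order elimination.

110.3 mg/L

CL = k × Vd = 0.02210 × 153 = 3.381 L/h
At steady state Css = R₀ / CL = 373 / 3.381 = 110.3 mg/L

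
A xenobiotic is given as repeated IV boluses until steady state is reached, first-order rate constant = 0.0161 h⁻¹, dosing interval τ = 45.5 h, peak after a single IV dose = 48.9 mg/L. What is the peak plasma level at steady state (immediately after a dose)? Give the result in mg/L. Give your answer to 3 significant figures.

e^(−kτ) = e^(−0.01610 × 45.5) = 0.4807
Accumulation ratio R = 1 / (1 − e^(−kτ)) = 1 / (1 − 0.4807) = 1.926
Steady-state peak = C₀ × R = 48.9 × 1.926 = 94.18 mg/L

94.2 mg/L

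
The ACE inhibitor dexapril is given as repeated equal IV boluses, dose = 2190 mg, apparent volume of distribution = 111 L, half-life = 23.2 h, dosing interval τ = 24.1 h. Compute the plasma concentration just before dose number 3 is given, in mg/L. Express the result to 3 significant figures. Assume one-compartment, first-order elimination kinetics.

C₀ per dose = Dose / Vd = 2190 / 111 = 19.73 mg/L
k = ln2 / t½ = 0.693147 / 23.2 = 0.02988 h⁻¹
Fraction remaining after one interval: r = e^(−kτ) = e^(−0.02988 × 24.1) = 0.4867
Before dose 3, 2 doses have been given (aged 1τ, 2τ).
C_trough = C₀ × (r + r²) = 19.73 × (0.4867 + 0.2369) = 14.28 mg/L

14.3 mg/L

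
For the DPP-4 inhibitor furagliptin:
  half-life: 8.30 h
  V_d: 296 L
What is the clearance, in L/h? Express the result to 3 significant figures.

k = ln2 / t½ = 0.693147 / 8.30 = 0.08351 h⁻¹
CL = k × Vd = 0.08351 × 296 = 24.72 L/h

24.7 L/h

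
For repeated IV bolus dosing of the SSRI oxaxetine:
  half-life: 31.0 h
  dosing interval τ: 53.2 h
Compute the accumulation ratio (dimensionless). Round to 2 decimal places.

k = ln2 / t½ = 0.693147 / 31.0 = 0.02236 h⁻¹
e^(−kτ) = e^(−0.02236 × 53.2) = 0.3044
Accumulation ratio R = 1 / (1 − e^(−kτ)) = 1 / (1 − 0.3044) = 1.438

1.44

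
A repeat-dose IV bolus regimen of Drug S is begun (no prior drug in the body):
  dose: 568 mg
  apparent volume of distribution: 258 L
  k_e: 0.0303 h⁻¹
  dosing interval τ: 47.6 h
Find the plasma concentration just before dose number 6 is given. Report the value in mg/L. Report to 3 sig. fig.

C₀ per dose = Dose / Vd = 568 / 258 = 2.202 mg/L
Fraction remaining after one interval: r = e^(−kτ) = e^(−0.03030 × 47.6) = 0.2364
Before dose 6, 5 doses have been given (aged 1τ, 2τ, 3τ, 4τ, 5τ).
C_trough = C₀ × (r + r² + … + r^5) = C₀ × r(1−r^5)/(1−r)
        = 2.202 × 0.2364 × (1 − 0.0007383) / (1 − 0.2364) = 0.6812 mg/L

0.681 mg/L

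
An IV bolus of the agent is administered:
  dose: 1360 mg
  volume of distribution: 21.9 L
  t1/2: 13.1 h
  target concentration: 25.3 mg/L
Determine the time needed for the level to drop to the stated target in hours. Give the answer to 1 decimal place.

C₀ = Dose / Vd = 1360 / 21.9 = 62.10 mg/L
k = ln2 / t½ = 0.693147 / 13.1 = 0.05291 h⁻¹
t = ln(C₀ / C) / k = ln(62.10 / 25.3) / 0.05291
  = ln(2.455) / 0.05291 = 0.8981 / 0.05291 = 16.97 h

17.0 h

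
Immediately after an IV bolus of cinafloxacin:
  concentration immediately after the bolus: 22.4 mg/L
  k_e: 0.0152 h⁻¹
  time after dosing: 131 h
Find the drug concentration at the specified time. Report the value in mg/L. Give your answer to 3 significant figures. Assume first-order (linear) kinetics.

C = C₀ · e^(−k·t) = 22.40 × e^(−0.01520 × 131)
  = 22.40 × 0.1365 = 3.058 mg/L

3.06 mg/L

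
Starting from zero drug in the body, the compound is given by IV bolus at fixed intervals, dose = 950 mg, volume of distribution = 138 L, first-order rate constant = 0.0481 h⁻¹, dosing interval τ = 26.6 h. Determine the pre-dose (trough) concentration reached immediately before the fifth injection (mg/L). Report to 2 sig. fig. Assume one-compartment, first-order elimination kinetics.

2.6 mg/L

C₀ per dose = Dose / Vd = 950 / 138 = 6.884 mg/L
Fraction remaining after one interval: r = e^(−kτ) = e^(−0.04810 × 26.6) = 0.2782
Before dose 5, 4 doses have been given (aged 1τ, 2τ, 3τ, 4τ).
C_trough = C₀ × (r + r² + … + r^4) = C₀ × r(1−r^4)/(1−r)
        = 6.884 × 0.2782 × (1 − 0.005990) / (1 − 0.2782) = 2.637 mg/L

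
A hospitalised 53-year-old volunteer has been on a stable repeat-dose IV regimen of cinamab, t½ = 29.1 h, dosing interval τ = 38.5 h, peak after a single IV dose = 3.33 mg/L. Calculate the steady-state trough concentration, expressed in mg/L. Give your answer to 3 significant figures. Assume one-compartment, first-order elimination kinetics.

k = ln2 / t½ = 0.693147 / 29.1 = 0.02382 h⁻¹
e^(−kτ) = e^(−0.02382 × 38.5) = 0.3997
Accumulation ratio R = 1 / (1 − e^(−kτ)) = 1 / (1 − 0.3997) = 1.666
Steady-state trough = C₀ × R × e^(−kτ) = 3.33 × 1.666 × 0.3997 = 2.217 mg/L

2.22 mg/L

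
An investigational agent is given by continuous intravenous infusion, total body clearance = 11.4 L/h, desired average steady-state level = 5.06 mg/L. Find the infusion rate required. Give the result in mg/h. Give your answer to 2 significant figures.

58 mg/h

At steady state, infusion rate R₀ = Css × CL = 5.06 × 11.40 = 57.68 mg/h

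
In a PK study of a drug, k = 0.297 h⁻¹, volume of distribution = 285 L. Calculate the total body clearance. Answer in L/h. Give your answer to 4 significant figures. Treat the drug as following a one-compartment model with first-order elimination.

CL = k × Vd = 0.297 × 285 = 84.65 L/h

84.65 L/h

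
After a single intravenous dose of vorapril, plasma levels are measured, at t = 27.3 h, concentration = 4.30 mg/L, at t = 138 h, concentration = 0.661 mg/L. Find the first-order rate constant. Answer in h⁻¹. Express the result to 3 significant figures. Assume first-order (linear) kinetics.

0.0169 h⁻¹

k = ln(C₁/C₂) / (t₂ − t₁) = ln(4.30/0.661) / (138 − 27.3)
  = 1.873 / 110.7 = 0.01692 h⁻¹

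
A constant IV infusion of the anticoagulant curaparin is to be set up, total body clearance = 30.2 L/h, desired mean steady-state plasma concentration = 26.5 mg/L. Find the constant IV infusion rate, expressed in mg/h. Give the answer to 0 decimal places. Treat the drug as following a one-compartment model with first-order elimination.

800 mg/h

At steady state, infusion rate R₀ = Css × CL = 26.5 × 30.20 = 800.3 mg/h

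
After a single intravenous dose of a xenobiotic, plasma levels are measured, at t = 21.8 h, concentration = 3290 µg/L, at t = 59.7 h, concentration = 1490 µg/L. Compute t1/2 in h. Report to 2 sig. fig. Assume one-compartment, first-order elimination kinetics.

33 h

k = ln(C₁/C₂) / (t₂ − t₁) = ln(3290/1490) / (59.7 − 21.8)
  = 0.7921 / 37.90 = 0.02090 h⁻¹
t½ = ln2 / k = 0.693147 / 0.02090 = 33.16 h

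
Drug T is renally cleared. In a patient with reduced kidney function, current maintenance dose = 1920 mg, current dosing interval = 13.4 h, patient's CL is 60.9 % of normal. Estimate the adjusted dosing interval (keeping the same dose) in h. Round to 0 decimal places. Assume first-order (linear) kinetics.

22 h

To keep the same average steady-state level, dosing rate must scale with clearance.
CL ratio = 60.9 / 100 = 0.6090
New interval (same dose) = 13.4 / 0.6090 = 22.00 h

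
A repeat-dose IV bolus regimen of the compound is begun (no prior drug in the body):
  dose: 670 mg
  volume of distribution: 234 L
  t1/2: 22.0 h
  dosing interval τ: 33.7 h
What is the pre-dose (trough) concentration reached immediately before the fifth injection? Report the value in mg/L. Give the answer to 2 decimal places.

C₀ per dose = Dose / Vd = 670 / 234 = 2.863 mg/L
k = ln2 / t½ = 0.693147 / 22.0 = 0.03151 h⁻¹
Fraction remaining after one interval: r = e^(−kτ) = e^(−0.03151 × 33.7) = 0.3458
Before dose 5, 4 doses have been given (aged 1τ, 2τ, 3τ, 4τ).
C_trough = C₀ × (r + r² + … + r^4) = C₀ × r(1−r^4)/(1−r)
        = 2.863 × 0.3458 × (1 − 0.01430) / (1 − 0.3458) = 1.492 mg/L

1.49 mg/L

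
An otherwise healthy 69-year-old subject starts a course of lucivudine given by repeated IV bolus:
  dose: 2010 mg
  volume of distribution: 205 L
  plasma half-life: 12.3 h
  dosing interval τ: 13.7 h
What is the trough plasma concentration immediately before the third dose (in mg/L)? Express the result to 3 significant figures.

6.62 mg/L

C₀ per dose = Dose / Vd = 2010 / 205 = 9.805 mg/L
k = ln2 / t½ = 0.693147 / 12.3 = 0.05635 h⁻¹
Fraction remaining after one interval: r = e^(−kτ) = e^(−0.05635 × 13.7) = 0.4621
Before dose 3, 2 doses have been given (aged 1τ, 2τ).
C_trough = C₀ × (r + r²) = 9.805 × (0.4621 + 0.2135) = 6.624 mg/L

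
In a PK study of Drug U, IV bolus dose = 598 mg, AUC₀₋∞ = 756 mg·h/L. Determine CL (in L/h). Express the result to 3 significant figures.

CL = Dose / AUC = 598 / 756 = 0.7910 L/h

0.791 L/h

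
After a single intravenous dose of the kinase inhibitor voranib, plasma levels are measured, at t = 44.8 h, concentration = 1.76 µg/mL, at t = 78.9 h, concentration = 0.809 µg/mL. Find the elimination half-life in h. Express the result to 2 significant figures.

k = ln(C₁/C₂) / (t₂ − t₁) = ln(1.76/0.809) / (78.9 − 44.8)
  = 0.7773 / 34.10 = 0.02279 h⁻¹
t½ = ln2 / k = 0.693147 / 0.02279 = 30.41 h

30 h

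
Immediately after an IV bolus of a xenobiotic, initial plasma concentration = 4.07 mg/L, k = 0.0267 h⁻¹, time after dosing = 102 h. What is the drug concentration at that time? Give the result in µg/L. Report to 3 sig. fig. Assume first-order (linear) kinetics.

267 µg/L

C = C₀ · e^(−k·t) = 4.070 × e^(−0.02670 × 102)
  = 4.070 × 0.06565 = 0.2672 mg/L
Convert: 0.2672 mg/L × 1000 = 267.2 µg/L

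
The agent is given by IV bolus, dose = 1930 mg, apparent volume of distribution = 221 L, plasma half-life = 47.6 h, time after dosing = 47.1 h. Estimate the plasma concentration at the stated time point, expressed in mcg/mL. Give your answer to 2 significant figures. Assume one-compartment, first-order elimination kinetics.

C₀ = Dose / Vd = 1930 / 221 = 8.733 mg/L
k = ln2 / t½ = 0.693147 / 47.6 = 0.01456 h⁻¹
C = C₀ · e^(−k·t) = 8.733 × e^(−0.01456 × 47.1)
  = 8.733 × 0.5037 = 4.399 mg/L
(4.399 mg/L = 4.399 mcg/mL)

4.4 mcg/mL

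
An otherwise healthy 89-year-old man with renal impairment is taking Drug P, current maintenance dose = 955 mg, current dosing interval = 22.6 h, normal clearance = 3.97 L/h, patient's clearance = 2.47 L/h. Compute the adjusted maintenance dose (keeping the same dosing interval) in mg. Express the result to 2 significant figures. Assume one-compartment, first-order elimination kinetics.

590 mg

To keep the same average steady-state level, dosing rate must scale with clearance.
CL ratio = 2.47 / 3.97 = 0.6222
New dose (same interval) = 955 × 0.6222 = 594.2 mg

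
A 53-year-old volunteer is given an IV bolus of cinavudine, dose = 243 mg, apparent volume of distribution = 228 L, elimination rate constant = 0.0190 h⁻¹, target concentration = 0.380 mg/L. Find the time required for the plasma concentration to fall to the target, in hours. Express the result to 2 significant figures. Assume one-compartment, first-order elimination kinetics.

54 h

C₀ = Dose / Vd = 243.0 / 228 = 1.066 mg/L
t = ln(C₀ / C) / k = ln(1.066 / 0.380) / 0.01900
  = ln(2.805) / 0.01900 = 1.031 / 0.01900 = 54.26 h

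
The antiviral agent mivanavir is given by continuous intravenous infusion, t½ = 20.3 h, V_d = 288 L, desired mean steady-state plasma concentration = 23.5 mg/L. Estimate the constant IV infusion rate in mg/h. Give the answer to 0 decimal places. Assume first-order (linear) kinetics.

231 mg/h

k = ln2 / t½ = 0.693147 / 20.3 = 0.03415 h⁻¹
CL = k × Vd = 0.03415 × 288 = 9.835 L/h
At steady state, infusion rate R₀ = Css × CL = 23.5 × 9.835 = 231.1 mg/h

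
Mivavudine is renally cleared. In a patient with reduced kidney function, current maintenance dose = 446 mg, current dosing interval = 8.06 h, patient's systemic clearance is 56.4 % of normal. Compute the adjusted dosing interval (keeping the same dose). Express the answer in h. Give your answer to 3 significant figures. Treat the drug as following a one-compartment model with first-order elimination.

14.3 h

To keep the same average steady-state level, dosing rate must scale with clearance.
CL ratio = 56.4 / 100 = 0.5640
New interval (same dose) = 8.06 / 0.5640 = 14.29 h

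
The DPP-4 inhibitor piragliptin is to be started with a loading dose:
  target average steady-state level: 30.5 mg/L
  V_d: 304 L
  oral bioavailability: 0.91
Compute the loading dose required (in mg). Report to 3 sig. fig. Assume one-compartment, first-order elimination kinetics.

LD = Css × Vd / F = 30.5 × 304 / 0.91 = 10190 mg

10200 mg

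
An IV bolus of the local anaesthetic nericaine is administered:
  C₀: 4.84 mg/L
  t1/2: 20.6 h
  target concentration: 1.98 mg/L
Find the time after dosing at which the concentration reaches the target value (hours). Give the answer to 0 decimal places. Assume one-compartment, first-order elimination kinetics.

27 h

k = ln2 / t½ = 0.693147 / 20.6 = 0.03365 h⁻¹
t = ln(C₀ / C) / k = ln(4.840 / 1.98) / 0.03365
  = ln(2.444) / 0.03365 = 0.8936 / 0.03365 = 26.56 h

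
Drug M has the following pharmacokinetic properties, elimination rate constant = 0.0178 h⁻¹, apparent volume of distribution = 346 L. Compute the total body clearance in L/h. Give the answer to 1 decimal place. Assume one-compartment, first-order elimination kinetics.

CL = k × Vd = 0.0178 × 346 = 6.159 L/h

6.2 L/h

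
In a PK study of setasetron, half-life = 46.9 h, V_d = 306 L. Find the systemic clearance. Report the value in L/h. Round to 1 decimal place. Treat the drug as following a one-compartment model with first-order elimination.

k = ln2 / t½ = 0.693147 / 46.9 = 0.01478 h⁻¹
CL = k × Vd = 0.01478 × 306 = 4.523 L/h

4.5 L/h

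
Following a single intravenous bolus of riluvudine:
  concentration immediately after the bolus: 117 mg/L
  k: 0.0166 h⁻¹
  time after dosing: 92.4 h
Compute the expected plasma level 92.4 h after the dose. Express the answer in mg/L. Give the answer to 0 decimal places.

C = C₀ · e^(−k·t) = 117.0 × e^(−0.01660 × 92.4)
  = 117.0 × 0.2157 = 25.24 mg/L

25 mg/L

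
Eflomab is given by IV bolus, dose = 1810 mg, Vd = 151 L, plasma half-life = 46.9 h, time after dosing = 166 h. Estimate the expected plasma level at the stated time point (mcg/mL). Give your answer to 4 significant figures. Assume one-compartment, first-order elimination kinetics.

C₀ = Dose / Vd = 1810 / 151 = 11.99 mg/L
k = ln2 / t½ = 0.693147 / 46.9 = 0.01478 h⁻¹
C = C₀ · e^(−k·t) = 11.99 × e^(−0.01478 × 166)
  = 11.99 × 0.08599 = 1.031 mg/L
(1.031 mg/L = 1.031 mcg/mL)

1.031 mcg/mL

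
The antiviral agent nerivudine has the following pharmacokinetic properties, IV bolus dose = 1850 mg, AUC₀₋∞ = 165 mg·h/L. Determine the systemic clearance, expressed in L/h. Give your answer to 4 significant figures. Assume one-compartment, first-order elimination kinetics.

CL = Dose / AUC = 1850 / 165 = 11.21 L/h

11.21 L/h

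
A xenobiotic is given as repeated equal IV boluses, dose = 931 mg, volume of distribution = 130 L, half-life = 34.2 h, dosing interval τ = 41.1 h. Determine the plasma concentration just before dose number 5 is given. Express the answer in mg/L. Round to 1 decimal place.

5.3 mg/L

C₀ per dose = Dose / Vd = 931 / 130 = 7.162 mg/L
k = ln2 / t½ = 0.693147 / 34.2 = 0.02027 h⁻¹
Fraction remaining after one interval: r = e^(−kτ) = e^(−0.02027 × 41.1) = 0.4347
Before dose 5, 4 doses have been given (aged 1τ, 2τ, 3τ, 4τ).
C_trough = C₀ × (r + r² + … + r^4) = C₀ × r(1−r^4)/(1−r)
        = 7.162 × 0.4347 × (1 − 0.03571) / (1 − 0.4347) = 5.311 mg/L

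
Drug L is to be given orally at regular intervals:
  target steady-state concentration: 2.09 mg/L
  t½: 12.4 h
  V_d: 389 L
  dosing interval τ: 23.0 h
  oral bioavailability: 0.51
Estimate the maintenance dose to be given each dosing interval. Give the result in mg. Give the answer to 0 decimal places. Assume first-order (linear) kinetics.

2050 mg

k = ln2 / t½ = 0.693147 / 12.4 = 0.05590 h⁻¹
CL = k × Vd = 0.05590 × 389 = 21.75 L/h
At steady state, F × (Dose/τ) = Css × CL.
Dose = Css × CL × τ / F = 2.09 × 21.75 × 23.0 / 0.51 = 2050 mg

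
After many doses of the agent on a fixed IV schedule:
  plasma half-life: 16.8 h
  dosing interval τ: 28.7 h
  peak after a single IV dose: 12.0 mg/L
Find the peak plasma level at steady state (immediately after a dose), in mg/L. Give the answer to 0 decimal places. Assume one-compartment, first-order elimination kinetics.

k = ln2 / t½ = 0.693147 / 16.8 = 0.04126 h⁻¹
e^(−kτ) = e^(−0.04126 × 28.7) = 0.3060
Accumulation ratio R = 1 / (1 − e^(−kτ)) = 1 / (1 − 0.3060) = 1.441
Steady-state peak = C₀ × R = 12.0 × 1.441 = 17.29 mg/L

17 mg/L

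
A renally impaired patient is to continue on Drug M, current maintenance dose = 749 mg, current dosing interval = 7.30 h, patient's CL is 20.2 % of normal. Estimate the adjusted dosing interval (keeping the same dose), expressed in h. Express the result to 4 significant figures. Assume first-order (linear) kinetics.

To keep the same average steady-state level, dosing rate must scale with clearance.
CL ratio = 20.2 / 100 = 0.2020
New interval (same dose) = 7.30 / 0.2020 = 36.14 h

36.14 h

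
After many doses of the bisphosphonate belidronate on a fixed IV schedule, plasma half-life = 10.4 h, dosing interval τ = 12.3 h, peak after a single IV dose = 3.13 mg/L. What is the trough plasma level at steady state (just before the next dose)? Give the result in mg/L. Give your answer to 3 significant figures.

k = ln2 / t½ = 0.693147 / 10.4 = 0.06665 h⁻¹
e^(−kτ) = e^(−0.06665 × 12.3) = 0.4405
Accumulation ratio R = 1 / (1 − e^(−kτ)) = 1 / (1 − 0.4405) = 1.787
Steady-state trough = C₀ × R × e^(−kτ) = 3.13 × 1.787 × 0.4405 = 2.464 mg/L

2.46 mg/L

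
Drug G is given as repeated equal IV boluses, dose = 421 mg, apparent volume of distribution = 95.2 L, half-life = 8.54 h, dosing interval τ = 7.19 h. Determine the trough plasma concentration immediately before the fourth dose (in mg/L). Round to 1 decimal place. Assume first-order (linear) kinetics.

C₀ per dose = Dose / Vd = 421 / 95.2 = 4.422 mg/L
k = ln2 / t½ = 0.693147 / 8.54 = 0.08116 h⁻¹
Fraction remaining after one interval: r = e^(−kτ) = e^(−0.08116 × 7.19) = 0.5579
Before dose 4, 3 doses have been given (aged 1τ, 2τ, 3τ).
C_trough = C₀ × (r + r² + … + r^3) = C₀ × r(1−r^3)/(1−r)
        = 4.422 × 0.5579 × (1 − 0.1736) / (1 − 0.5579) = 4.612 mg/L

4.6 mg/L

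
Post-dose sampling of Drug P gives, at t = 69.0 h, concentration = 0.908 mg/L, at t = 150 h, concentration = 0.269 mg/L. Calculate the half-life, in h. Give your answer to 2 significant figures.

k = ln(C₁/C₂) / (t₂ − t₁) = ln(0.908/0.269) / (150 − 69.0)
  = 1.217 / 81.00 = 0.01502 h⁻¹
t½ = ln2 / k = 0.693147 / 0.01502 = 46.15 h

46 h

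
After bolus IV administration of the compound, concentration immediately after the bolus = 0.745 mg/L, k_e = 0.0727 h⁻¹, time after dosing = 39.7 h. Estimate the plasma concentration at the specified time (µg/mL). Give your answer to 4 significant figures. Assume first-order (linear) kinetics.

C = C₀ · e^(−k·t) = 0.7450 × e^(−0.07270 × 39.7)
  = 0.7450 × 0.05579 = 0.04156 mg/L
(0.04156 mg/L = 0.04156 µg/mL)

0.04156 µg/mL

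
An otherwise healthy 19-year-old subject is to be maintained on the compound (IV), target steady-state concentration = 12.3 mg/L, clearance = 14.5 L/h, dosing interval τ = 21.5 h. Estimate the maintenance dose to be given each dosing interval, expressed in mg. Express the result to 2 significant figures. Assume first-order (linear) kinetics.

3800 mg

At steady state, Dose/τ = Css × CL.
Dose = Css × CL × τ = 12.3 × 14.50 × 21.5 = 3835 mg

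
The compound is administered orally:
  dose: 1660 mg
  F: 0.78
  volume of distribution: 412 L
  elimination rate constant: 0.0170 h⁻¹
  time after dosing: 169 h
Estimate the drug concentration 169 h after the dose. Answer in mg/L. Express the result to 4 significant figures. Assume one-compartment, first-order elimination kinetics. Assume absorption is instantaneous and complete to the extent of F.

0.1777 mg/L

Amount reaching circulation = F × Dose = 0.78 × 1660 = 1295 mg
C₀ = F·Dose / Vd = 1295 / 412 = 3.143 mg/L
C = C₀ · e^(−k·t) = 3.143 × e^(−0.01700 × 169)
  = 3.143 × 0.05653 = 0.1777 mg/L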